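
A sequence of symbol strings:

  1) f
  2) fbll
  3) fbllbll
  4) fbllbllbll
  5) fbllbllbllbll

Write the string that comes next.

Each term is the previous one with bll appended.
Applying this once more to fbllbllbllbll:

fbllbllbllbllbll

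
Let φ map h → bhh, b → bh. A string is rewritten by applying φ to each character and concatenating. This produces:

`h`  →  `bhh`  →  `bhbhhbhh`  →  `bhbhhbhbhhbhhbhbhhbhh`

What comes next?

Replace each of the 21 characters of bhbhhbhbhhbhhbhbhhbhh in place — bh bhh bh bhh bhh bh bhh bh bhh bhh bh bhh bhh bh bhh bh bhh bhh bh bhh bhh — and concatenate.

bhbhhbhbhhbhhbhbhhbhbhhbhhbhbhhbhhbhbhhbhbhhbhhbhbhhbhh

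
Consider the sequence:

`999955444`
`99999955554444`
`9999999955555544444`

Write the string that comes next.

999999999955555555444444

Reading off run lengths: 9 runs 4, 6, 8; 5 runs 2, 4, 6; 4 runs 3, 4, 5 — each is linear in n (n = 1, 2, …).
At n = 4 the blocks have lengths 10, 8, 6.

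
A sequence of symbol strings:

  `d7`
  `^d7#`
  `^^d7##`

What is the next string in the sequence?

^^^d7###

Every step adds ^ to the front and # to the end of the previous string.
So the next term is ^·^^d7##·#.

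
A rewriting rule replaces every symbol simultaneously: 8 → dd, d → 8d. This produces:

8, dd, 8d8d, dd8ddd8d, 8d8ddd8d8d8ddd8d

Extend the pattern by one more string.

dd8ddd8d8d8ddd8ddd8ddd8d8d8ddd8d

φ(8d8ddd8d8d8ddd8d) expands symbol-by-symbol to dd 8d dd 8d 8d 8d dd 8d dd 8d dd 8d 8d 8d dd 8d; joining the 16 pieces gives the next term.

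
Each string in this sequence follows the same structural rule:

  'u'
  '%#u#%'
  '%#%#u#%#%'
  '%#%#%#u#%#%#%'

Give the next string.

Every step adds %# to the front and #% to the end of the previous string.
One more step from %#%#%#u#%#%#% gives the answer.

%#%#%#%#u#%#%#%#%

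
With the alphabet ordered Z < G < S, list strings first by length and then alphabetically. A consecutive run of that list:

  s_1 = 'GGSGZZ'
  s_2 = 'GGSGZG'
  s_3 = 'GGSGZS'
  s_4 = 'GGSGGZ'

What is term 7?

GGSGSZ

Advancing 3 positions from GGSGGZ through GGSGGZ → GGSGGG → GGSGGS reaches term 7.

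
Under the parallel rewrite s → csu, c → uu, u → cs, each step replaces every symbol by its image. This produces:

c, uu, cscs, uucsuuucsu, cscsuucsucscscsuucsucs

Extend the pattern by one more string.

uucsuuucsucscsuucsucsuucsuuucsuuucsucscsuucsucsuucsu

φ(cscsuucsucscscsuucsucs) expands symbol-by-symbol to uu csu uu csu cs cs uu csu cs uu csu uu csu uu csu cs cs uu csu cs uu csu; joining the 22 pieces gives the next term.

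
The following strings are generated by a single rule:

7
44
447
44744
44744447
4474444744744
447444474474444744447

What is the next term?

4474444744744447444474474444744744

This is a Fibonacci-style word recurrence s(k) = s(k−1)·s(k−2): e.g. 44·7 = 447.
Continuing: 447444474474444744447 · 4474444744744 gives term 8.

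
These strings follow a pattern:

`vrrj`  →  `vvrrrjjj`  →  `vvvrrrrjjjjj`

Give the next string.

Reading off run lengths: v runs 1, 2, 3; r runs 2, 3, 4; j runs 1, 3, 5 — each is linear in n (n = 1, 2, …).
For the next term, n = 4, so the run lengths are 4, 5, 7.

vvvvrrrrrjjjjjjj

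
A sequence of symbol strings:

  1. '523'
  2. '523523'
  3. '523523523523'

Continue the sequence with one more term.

523523523523523523523523

Each string is two copies of the previous one concatenated.
So the next term is two copies of 523523523523.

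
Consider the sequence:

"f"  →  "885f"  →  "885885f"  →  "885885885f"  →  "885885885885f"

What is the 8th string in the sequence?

Every step adds 885 at the front: s(k+1) = 885·s(k).
From 885885885885f, 3 further steps: 885885885885f → 885885885885885f → 885885885885885885f → (answer).

885885885885885885885f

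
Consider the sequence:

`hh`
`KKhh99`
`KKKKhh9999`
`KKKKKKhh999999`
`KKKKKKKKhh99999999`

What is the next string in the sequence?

s(k+1) = KK·s(k)·99, so each term gains KK as a prefix and 99 as a suffix.
One more step from KKKKKKKKhh99999999 gives the answer.

KKKKKKKKKKhh9999999999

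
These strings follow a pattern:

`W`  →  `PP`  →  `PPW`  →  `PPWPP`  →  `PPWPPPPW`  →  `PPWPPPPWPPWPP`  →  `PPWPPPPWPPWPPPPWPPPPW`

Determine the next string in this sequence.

PPWPPPPWPPWPPPPWPPPPWPPWPPPPWPPWPP

Each term (from the third on) is the previous term followed by the one before it: term 3 = PP·W = PPW.
Continuing: PPWPPPPWPPWPPPPWPPPPW · PPWPPPPWPPWPP gives term 8.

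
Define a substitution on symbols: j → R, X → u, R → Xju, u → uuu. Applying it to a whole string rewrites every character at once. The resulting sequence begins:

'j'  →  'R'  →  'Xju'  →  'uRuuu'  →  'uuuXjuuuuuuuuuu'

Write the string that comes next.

Replace each of the 15 characters of uuuXjuuuuuuuuuu in place — uuu uuu uuu u R uuu uuu uuu uuu uuu uuu uuu uuu uuu uuu — and concatenate.

uuuuuuuuuuRuuuuuuuuuuuuuuuuuuuuuuuuuuuuuu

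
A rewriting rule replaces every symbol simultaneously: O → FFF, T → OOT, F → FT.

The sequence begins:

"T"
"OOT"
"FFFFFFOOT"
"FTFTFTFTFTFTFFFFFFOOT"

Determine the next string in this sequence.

Rewriting the 21 symbols of FTFTFTFTFTFTFFFFFFOOT one by one yields FT OOT FT OOT FT OOT FT OOT FT OOT FT OOT FT FT FT FT FT FT FFF FFF OOT; concatenated:

FTOOTFTOOTFTOOTFTOOTFTOOTFTOOTFTFTFTFTFTFTFFFFFFOOT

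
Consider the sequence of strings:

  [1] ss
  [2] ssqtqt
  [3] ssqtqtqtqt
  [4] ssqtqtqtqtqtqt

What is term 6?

The strings grow by a fixed suffix qtqt each time.
From ssqtqtqtqtqtqt, 2 further steps: ssqtqtqtqtqtqt → ssqtqtqtqtqtqtqtqt → (answer).

ssqtqtqtqtqtqtqtqtqtqt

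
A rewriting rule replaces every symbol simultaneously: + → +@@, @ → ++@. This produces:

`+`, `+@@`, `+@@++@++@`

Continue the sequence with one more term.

Rewriting each symbol of +@@++@++@: +→+@@, @→++@, @→++@, +→+@@, +→+@@, @→++@, +→+@@, +→+@@, @→++@, which concatenates to +@@ ++@ ++@ +@@ +@@ ++@ +@@ +@@ ++@.

+@@++@++@+@@+@@++@+@@+@@++@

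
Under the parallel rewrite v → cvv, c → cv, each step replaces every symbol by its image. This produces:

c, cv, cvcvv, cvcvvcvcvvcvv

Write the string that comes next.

Replace each of the 13 characters of cvcvvcvcvvcvv in place — cv cvv cv cvv cvv cv cvv cv cvv cvv cv cvv cvv — and concatenate.

cvcvvcvcvvcvvcvcvvcvcvvcvvcvcvvcvv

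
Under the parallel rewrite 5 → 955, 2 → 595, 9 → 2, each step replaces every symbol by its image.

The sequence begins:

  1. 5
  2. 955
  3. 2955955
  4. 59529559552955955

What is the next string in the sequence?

95529555952955955295595559529559552955955

φ(59529559552955955) expands symbol-by-symbol to 955 2 955 595 2 955 955 2 955 955 595 2 955 955 2 955 955; joining the 17 pieces gives the next term.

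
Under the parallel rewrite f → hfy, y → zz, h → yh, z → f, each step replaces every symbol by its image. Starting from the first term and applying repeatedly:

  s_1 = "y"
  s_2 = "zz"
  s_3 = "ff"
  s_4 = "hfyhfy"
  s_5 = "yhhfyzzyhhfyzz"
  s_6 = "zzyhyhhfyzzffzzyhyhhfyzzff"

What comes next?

ffzzyhzzyhyhhfyzzffhfyhfyffzzyhzzyhyhhfyzzffhfyhfy

Replace each of the 26 characters of zzyhyhhfyzzffzzyhyhhfyzzff in place — f f zz yh zz yh yh hfy zz f f hfy hfy f f zz yh zz yh yh hfy zz f f hfy hfy — and concatenate.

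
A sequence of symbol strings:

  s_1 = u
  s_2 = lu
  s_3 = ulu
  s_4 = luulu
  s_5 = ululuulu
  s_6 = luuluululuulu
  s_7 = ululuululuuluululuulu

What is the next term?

luuluululuuluululuululuuluululuulu

This is a Fibonacci-style word recurrence s(k) = s(k−2)·s(k−1): e.g. u·lu = ulu.
Continuing: luuluululuulu · ululuululuuluululuulu gives term 8.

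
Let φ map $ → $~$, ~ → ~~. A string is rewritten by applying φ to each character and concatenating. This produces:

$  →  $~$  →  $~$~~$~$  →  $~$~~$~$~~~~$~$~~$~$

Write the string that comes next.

Rewriting the 20 symbols of $~$~~$~$~~~~$~$~~$~$ one by one yields $~$ ~~ $~$ ~~ ~~ $~$ ~~ $~$ ~~ ~~ ~~ ~~ $~$ ~~ $~$ ~~ ~~ $~$ ~~ $~$; concatenated:

$~$~~$~$~~~~$~$~~$~$~~~~~~~~$~$~~$~$~~~~$~$~~$~$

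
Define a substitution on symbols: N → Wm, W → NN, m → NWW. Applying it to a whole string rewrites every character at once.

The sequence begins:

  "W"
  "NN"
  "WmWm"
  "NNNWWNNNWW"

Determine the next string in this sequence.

WmWmWmNNNNWmWmWmNNNN

Expanding NNNWWNNNWW: N→Wm, N→Wm, N→Wm, W→NN, W→NN, N→Wm, N→Wm, N→Wm, W→NN, W→NN. Concatenated: Wm Wm Wm NN NN Wm Wm Wm NN NN.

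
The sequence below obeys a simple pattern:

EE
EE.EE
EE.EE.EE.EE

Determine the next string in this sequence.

Each string is two copies of the previous one joined by '.'.
Doubling EE.EE.EE.EE with '.' between the halves:

EE.EE.EE.EE.EE.EE.EE.EE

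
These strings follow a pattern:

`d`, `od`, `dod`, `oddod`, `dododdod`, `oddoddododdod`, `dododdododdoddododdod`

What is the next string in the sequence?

oddoddododdoddododdododdoddododdod

From term 3 onward, concatenate the second-to-last term with the last: d·od = dod, od·dod = oddod, …
Continuing: oddoddododdod · dododdododdoddododdod gives term 8.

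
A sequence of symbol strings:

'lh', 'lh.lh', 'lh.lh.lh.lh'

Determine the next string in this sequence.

Each string is two copies of the previous one joined by '.'.
Doubling lh.lh.lh.lh with '.' between the halves:

lh.lh.lh.lh.lh.lh.lh.lh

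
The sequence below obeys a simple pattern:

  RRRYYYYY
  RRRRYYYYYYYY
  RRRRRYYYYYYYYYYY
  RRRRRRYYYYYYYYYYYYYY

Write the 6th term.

RRRRRRRRYYYYYYYYYYYYYYYYYYYY

The n-th term is n+1 R's then 3n-1 Y's, where the shown terms are n = 2, 3, 4, 5.
For term 6, n = 7, so the run lengths are 8, 20.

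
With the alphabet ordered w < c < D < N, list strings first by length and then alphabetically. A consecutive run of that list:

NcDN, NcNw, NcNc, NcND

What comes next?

NcNN

The successor of NcND increments the rightmost position that isn't already N and resets every position after it to w.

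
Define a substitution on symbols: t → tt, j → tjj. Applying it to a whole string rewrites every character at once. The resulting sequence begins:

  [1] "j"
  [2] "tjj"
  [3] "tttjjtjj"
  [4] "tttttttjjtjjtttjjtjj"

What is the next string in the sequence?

tttttttttttttttjjtjjtttjjtjjtttttttjjtjjtttjjtjj

Applying the rule to each of the 20 symbols of tttttttjjtjjtttjjtjj gives the pieces tt tt tt tt tt tt tt tjj tjj tt tjj tjj tt tt tt tjj tjj tt tjj tjj, which concatenate to the answer.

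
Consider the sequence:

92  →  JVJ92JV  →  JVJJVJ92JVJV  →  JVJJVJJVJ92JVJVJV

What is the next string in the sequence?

s(k+1) = JVJ·s(k)·JV, so each term gains JVJ as a prefix and JV as a suffix.
So the next term is JVJ·JVJJVJJVJ92JVJVJV·JV.

JVJJVJJVJJVJ92JVJVJVJV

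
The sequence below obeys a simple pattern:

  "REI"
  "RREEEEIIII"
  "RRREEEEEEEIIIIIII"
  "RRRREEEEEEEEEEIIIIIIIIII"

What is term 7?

Term n consists of n R's, followed by 3n-2 E's, followed by 3n-2 I's (n = 1, 2, …).
Setting n = 7 gives 7, 19, 19 characters in each block.

RRRRRRREEEEEEEEEEEEEEEEEEEIIIIIIIIIIIIIIIIIII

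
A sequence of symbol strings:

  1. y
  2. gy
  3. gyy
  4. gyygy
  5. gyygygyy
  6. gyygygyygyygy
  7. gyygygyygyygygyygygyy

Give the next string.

gyygygyygyygygyygygyygyygygyygyygy

Each term (from the third on) is the previous term followed by the one before it: term 3 = gy·y = gyy.
The next term joins gyygygyygyygygyygygyy and gyygygyygyygy.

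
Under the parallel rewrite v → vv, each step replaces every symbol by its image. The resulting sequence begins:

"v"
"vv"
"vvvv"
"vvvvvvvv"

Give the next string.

Apply φ to vvvvvvvv symbol by symbol: v→vv, v→vv, v→vv, v→vv, v→vv, v→vv, v→vv, v→vv; joined: vv vv vv vv vv vv vv vv.

vvvvvvvvvvvvvvvv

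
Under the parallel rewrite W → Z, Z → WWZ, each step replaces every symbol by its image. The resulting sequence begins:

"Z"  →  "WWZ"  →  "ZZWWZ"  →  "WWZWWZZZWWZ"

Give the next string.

Expanding WWZWWZZZWWZ: W→Z, W→Z, Z→WWZ, W→Z, W→Z, Z→WWZ, Z→WWZ, Z→WWZ, W→Z, W→Z, Z→WWZ. Concatenated: Z Z WWZ Z Z WWZ WWZ WWZ Z Z WWZ.

ZZWWZZZWWZWWZWWZZZWWZ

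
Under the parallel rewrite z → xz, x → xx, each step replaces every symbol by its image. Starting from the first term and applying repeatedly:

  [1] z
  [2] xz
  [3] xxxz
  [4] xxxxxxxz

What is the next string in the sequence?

xxxxxxxxxxxxxxxz

Rewriting each symbol of xxxxxxxz: x→xx, x→xx, x→xx, x→xx, x→xx, x→xx, x→xx, z→xz, which concatenates to xx xx xx xx xx xx xx xz.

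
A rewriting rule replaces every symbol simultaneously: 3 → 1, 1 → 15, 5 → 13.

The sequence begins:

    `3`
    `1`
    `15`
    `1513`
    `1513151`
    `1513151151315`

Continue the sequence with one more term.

φ(1513151151315) expands symbol-by-symbol to 15 13 15 1 15 13 15 15 13 15 1 15 13; joining the 13 pieces gives the next term.

151315115131515131511513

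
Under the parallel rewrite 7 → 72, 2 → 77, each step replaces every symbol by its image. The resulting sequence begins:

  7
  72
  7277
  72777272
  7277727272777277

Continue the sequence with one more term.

72777272727772777277727272777272

Applying the rule to each of the 16 symbols of 7277727272777277 gives the pieces 72 77 72 72 72 77 72 77 72 77 72 72 72 77 72 72, which concatenate to the answer.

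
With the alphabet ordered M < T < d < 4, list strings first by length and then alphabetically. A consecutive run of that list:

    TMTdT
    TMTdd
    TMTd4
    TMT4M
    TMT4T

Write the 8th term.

Stepping forward 3 times from TMT4T: TMT4T → TMT4d → TMT44, then the target.

TMdMM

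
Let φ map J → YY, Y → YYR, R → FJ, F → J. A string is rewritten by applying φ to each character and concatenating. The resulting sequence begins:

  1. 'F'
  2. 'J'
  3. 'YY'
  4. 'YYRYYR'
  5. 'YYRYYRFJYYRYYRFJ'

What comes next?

Rewriting the 16 symbols of YYRYYRFJYYRYYRFJ one by one yields YYR YYR FJ YYR YYR FJ J YY YYR YYR FJ YYR YYR FJ J YY; concatenated:

YYRYYRFJYYRYYRFJJYYYYRYYRFJYYRYYRFJJYY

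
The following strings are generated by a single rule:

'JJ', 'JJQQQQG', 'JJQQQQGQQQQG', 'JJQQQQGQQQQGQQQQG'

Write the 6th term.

JJQQQQGQQQQGQQQQGQQQQGQQQQG

Each term is the previous one with QQQQG appended.
From JJQQQQGQQQQGQQQQG, 2 further steps: JJQQQQGQQQQGQQQQG → JJQQQQGQQQQGQQQQGQQQQG → (answer).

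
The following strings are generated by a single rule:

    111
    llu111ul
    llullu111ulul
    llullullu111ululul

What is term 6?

llullullullullu111ululululul

s(k+1) = llu·s(k)·ul, so each term gains llu as a prefix and ul as a suffix.
From llullullu111ululul, 2 further steps: llullullu111ululul → llullullullu111ulululul → (answer).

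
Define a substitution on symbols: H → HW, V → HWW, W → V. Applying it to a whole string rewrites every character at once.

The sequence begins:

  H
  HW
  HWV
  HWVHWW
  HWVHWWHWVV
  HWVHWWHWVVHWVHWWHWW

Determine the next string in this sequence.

Replace each of the 19 characters of HWVHWWHWVVHWVHWWHWW in place — HW V HWW HW V V HW V HWW HWW HW V HWW HW V V HW V V — and concatenate.

HWVHWWHWVVHWVHWWHWWHWVHWWHWVVHWVV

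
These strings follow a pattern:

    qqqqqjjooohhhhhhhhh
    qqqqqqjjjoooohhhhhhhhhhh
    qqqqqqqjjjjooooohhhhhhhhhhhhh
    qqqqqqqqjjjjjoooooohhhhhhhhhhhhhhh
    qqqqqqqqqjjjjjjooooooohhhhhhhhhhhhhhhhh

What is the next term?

The n-th term is n+2 q's then n-1 j's then n o's then 2n+3 h's, where the shown terms are n = 3, 4, 5, 6, 7.
For the next term, n = 8, so the run lengths are 10, 7, 8, 19.

qqqqqqqqqqjjjjjjjoooooooohhhhhhhhhhhhhhhhhhh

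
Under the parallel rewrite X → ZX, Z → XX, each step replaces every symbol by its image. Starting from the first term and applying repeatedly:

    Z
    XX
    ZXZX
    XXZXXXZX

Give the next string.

Expanding XXZXXXZX: X→ZX, X→ZX, Z→XX, X→ZX, X→ZX, X→ZX, Z→XX, X→ZX. Concatenated: ZX ZX XX ZX ZX ZX XX ZX.

ZXZXXXZXZXZXXXZX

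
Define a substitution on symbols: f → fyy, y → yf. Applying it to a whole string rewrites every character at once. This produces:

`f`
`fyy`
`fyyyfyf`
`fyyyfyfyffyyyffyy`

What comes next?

fyyyfyfyffyyyffyyyffyyfyyyfyfyffyyfyyyfyf

φ(fyyyfyfyffyyyffyy) expands symbol-by-symbol to fyy yf yf yf fyy yf fyy yf fyy fyy yf yf yf fyy fyy yf yf; joining the 17 pieces gives the next term.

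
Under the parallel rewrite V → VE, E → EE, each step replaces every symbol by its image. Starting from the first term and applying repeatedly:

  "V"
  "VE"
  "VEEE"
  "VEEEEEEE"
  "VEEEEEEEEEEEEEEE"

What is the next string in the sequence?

Replace each of the 16 characters of VEEEEEEEEEEEEEEE in place — VE EE EE EE EE EE EE EE EE EE EE EE EE EE EE EE — and concatenate.

VEEEEEEEEEEEEEEEEEEEEEEEEEEEEEEE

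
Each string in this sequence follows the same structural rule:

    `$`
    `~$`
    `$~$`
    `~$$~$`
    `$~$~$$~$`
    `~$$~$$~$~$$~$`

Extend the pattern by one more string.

This is a Fibonacci-style word recurrence s(k) = s(k−2)·s(k−1): e.g. $·~$ = $~$.
The next term joins $~$~$$~$ and ~$$~$$~$~$$~$.

$~$~$$~$~$$~$$~$~$$~$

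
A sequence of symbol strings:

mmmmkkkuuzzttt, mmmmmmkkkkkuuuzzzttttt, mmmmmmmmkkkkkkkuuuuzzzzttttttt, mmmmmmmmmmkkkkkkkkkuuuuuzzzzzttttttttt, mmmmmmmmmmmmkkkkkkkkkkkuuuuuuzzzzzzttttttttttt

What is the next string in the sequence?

mmmmmmmmmmmmmmkkkkkkkkkkkkkuuuuuuuzzzzzzzttttttttttttt

Term n consists of 2n m's, followed by 2n-1 k's, followed by n u's, followed by n z's, followed by 2n-1 t's, where the shown terms are n = 2, 3, 4, 5, 6.
For the next term, n = 7, so the run lengths are 14, 13, 7, 7, 13.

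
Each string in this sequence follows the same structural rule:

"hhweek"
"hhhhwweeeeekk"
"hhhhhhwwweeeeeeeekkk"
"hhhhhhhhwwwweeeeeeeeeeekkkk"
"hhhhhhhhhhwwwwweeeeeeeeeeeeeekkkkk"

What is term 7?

Reading off run lengths: h runs 2, 4, 6, 8, 10; w runs 1, 2, 3, 4, 5; e runs 2, 5, 8, 11, 14; k runs 1, 2, 3, 4, 5 — each is linear in n (n = 1, 2, …).
For term 7, n = 7, so the run lengths are 14, 7, 20, 7.

hhhhhhhhhhhhhhwwwwwwweeeeeeeeeeeeeeeeeeeekkkkkkk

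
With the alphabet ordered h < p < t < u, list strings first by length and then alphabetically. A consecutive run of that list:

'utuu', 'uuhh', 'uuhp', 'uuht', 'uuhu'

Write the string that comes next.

Find the rightmost character of uuhu below u, bump it to the next letter, and reset everything to its right to h.

uuph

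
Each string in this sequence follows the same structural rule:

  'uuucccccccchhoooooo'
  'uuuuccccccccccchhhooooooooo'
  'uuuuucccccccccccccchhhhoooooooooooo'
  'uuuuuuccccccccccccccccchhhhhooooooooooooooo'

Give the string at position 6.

Term n consists of n+1 u's, followed by 3n+2 c's, followed by n h's, followed by 3n o's, where the shown terms are n = 2, 3, 4, 5.
For term 6, n = 7, so the run lengths are 8, 23, 7, 21.

uuuuuuuuccccccccccccccccccccccchhhhhhhooooooooooooooooooooo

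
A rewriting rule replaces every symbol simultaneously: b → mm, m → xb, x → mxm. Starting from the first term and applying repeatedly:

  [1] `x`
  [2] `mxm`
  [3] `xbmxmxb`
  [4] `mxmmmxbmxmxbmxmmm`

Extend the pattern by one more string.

xbmxmxbxbxbmxmmmxbmxmxbmxmmmxbmxmxbxbxb

φ(mxmmmxbmxmxbmxmmm) expands symbol-by-symbol to xb mxm xb xb xb mxm mm xb mxm xb mxm mm xb mxm xb xb xb; joining the 17 pieces gives the next term.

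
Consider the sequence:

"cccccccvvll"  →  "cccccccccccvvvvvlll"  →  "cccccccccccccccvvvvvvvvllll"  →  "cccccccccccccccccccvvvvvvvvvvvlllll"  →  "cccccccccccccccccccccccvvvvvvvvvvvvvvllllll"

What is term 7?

cccccccccccccccccccccccccccccccvvvvvvvvvvvvvvvvvvvvllllllll

Reading off run lengths: c runs 7, 11, 15, 19, 23; v runs 2, 5, 8, 11, 14; l runs 2, 3, 4, 5, 6 — each is linear in n (n = 1, 2, …).
At n = 7 the blocks have lengths 31, 20, 8.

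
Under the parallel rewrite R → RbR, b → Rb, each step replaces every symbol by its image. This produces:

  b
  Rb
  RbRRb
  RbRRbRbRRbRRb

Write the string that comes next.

RbRRbRbRRbRRbRbRRbRbRRbRRbRbRRbRRb

Replace each of the 13 characters of RbRRbRbRRbRRb in place — RbR Rb RbR RbR Rb RbR Rb RbR RbR Rb RbR RbR Rb — and concatenate.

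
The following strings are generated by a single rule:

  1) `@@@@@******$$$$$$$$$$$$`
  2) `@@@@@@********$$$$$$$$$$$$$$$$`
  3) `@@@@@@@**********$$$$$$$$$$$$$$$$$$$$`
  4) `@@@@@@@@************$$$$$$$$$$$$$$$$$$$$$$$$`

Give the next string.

The n-th term is n+2 @'s then 2n *'s then 4n $'s, where the shown terms are n = 3, 4, 5, 6.
For the next term, n = 7, so the run lengths are 9, 14, 28.

@@@@@@@@@**************$$$$$$$$$$$$$$$$$$$$$$$$$$$$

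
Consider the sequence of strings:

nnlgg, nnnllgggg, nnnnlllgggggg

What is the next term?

nnnnnllllgggggggg

Each string has the form n^{n+1} l^{n} g^{2n} (n = 1, 2, …).
At n = 4 the blocks have lengths 5, 4, 8.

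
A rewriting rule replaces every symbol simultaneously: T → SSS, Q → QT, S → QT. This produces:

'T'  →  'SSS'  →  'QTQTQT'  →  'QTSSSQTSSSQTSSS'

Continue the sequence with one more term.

Replace each of the 15 characters of QTSSSQTSSSQTSSS in place — QT SSS QT QT QT QT SSS QT QT QT QT SSS QT QT QT — and concatenate.

QTSSSQTQTQTQTSSSQTQTQTQTSSSQTQTQT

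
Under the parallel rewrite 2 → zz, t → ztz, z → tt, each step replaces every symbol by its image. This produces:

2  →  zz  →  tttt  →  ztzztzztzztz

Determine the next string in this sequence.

Expanding ztzztzztzztz: z→tt, t→ztz, z→tt, z→tt, t→ztz, z→tt, z→tt, t→ztz, z→tt, z→tt, t→ztz, z→tt. Concatenated: tt ztz tt tt ztz tt tt ztz tt tt ztz tt.

ttztzttttztzttttztzttttztztt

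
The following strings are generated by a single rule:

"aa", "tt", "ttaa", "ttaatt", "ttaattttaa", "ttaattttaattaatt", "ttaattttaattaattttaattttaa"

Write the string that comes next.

ttaattttaattaattttaattttaattaattttaattaatt

This is a Fibonacci-style word recurrence s(k) = s(k−1)·s(k−2): e.g. tt·aa = ttaa.
The next term joins ttaattttaattaattttaattttaa and ttaattttaattaatt.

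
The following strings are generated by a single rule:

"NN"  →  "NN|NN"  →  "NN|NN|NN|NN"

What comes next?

Each string is two copies of the previous one joined by '|'.
Doubling NN|NN|NN|NN with '|' between the halves:

NN|NN|NN|NN|NN|NN|NN|NN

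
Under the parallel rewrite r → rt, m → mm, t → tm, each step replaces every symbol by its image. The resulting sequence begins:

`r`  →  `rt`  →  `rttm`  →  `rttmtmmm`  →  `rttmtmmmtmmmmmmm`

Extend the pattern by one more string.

Replace each of the 16 characters of rttmtmmmtmmmmmmm in place — rt tm tm mm tm mm mm mm tm mm mm mm mm mm mm mm — and concatenate.

rttmtmmmtmmmmmmmtmmmmmmmmmmmmmmm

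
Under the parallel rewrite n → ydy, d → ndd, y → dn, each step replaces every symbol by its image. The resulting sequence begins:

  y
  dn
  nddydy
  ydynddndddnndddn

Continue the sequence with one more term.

dnndddnydynddnddydynddnddnddydyydynddnddnddydy

φ(ydynddndddnndddn) expands symbol-by-symbol to dn ndd dn ydy ndd ndd ydy ndd ndd ndd ydy ydy ndd ndd ndd ydy; joining the 16 pieces gives the next term.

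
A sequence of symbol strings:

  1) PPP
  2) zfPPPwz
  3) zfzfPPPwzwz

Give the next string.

s(k+1) = zf·s(k)·wz, so each term gains zf as a prefix and wz as a suffix.
One more step from zfzfPPPwzwz gives the answer.

zfzfzfPPPwzwzwz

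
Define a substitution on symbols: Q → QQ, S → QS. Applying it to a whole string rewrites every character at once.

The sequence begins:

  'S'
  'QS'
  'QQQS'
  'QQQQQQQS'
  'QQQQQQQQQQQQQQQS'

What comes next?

QQQQQQQQQQQQQQQQQQQQQQQQQQQQQQQS

φ(QQQQQQQQQQQQQQQS) expands symbol-by-symbol to QQ QQ QQ QQ QQ QQ QQ QQ QQ QQ QQ QQ QQ QQ QQ QS; joining the 16 pieces gives the next term.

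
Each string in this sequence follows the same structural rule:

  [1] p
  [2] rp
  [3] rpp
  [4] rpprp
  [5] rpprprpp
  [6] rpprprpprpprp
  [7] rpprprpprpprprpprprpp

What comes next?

rpprprpprpprprpprprpprpprprpprpprp

From term 3 onward, concatenate the last term with the second-to-last: rp·p = rpp, rpp·rp = rpprp, …
Continuing: rpprprpprpprprpprprpp · rpprprpprpprp gives term 8.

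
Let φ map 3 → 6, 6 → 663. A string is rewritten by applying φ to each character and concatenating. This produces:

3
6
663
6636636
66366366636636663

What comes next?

66366366636636663663663666366366636636636

Replace each of the 17 characters of 66366366636636663 in place — 663 663 6 663 663 6 663 663 663 6 663 663 6 663 663 663 6 — and concatenate.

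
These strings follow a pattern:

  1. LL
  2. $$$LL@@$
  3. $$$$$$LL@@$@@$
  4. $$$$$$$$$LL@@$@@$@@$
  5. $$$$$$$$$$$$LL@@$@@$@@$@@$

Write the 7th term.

Every step adds $$$ to the front and @@$ to the end of the previous string.
From $$$$$$$$$$$$LL@@$@@$@@$@@$, 2 further steps: $$$$$$$$$$$$LL@@$@@$@@$@@$ → $$$$$$$$$$$$$$$LL@@$@@$@@$@@$@@$ → (answer).

$$$$$$$$$$$$$$$$$$LL@@$@@$@@$@@$@@$@@$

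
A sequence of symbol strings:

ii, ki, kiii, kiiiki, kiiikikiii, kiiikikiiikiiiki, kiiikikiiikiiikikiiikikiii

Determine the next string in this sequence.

From term 3 onward, concatenate the last term with the second-to-last: ki·ii = kiii, kiii·ki = kiiiki, …
Continuing: kiiikikiiikiiikikiiikikiii · kiiikikiiikiiiki gives term 8.

kiiikikiiikiiikikiiikikiiikiiikikiiikiiiki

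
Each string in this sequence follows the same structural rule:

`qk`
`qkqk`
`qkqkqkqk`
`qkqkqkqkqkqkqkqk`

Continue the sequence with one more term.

Each string is two copies of the previous one concatenated.
One more doubling of qkqkqkqkqkqkqkqk gives the answer.

qkqkqkqkqkqkqkqkqkqkqkqkqkqkqkqk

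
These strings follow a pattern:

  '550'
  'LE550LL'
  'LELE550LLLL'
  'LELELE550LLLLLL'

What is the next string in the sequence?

Each term wraps the previous one in LE on the left and LL on the right.
So the next term is LE·LELELE550LLLLLL·LL.

LELELELE550LLLLLLLL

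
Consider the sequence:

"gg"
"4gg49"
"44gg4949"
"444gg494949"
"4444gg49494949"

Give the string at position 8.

s(k+1) = 4·s(k)·49, so each term gains 4 as a prefix and 49 as a suffix.
From 4444gg49494949, 3 further steps: 4444gg49494949 → 44444gg4949494949 → 444444gg494949494949 → (answer).

4444444gg49494949494949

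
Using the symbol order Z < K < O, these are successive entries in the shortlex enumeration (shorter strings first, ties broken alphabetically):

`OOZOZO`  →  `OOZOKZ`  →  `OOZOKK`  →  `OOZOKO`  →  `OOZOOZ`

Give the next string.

Treat OOZOOZ as a base-3 numeral over the given alphabet and add one, carrying through any trailing O's.

OOZOOK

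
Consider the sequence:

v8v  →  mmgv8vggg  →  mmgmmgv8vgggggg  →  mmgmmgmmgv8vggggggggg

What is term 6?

Every step adds mmg to the front and ggg to the end of the previous string.
From mmgmmgmmgv8vggggggggg, 2 further steps: mmgmmgmmgv8vggggggggg → mmgmmgmmgmmgv8vgggggggggggg → (answer).

mmgmmgmmgmmgmmgv8vggggggggggggggg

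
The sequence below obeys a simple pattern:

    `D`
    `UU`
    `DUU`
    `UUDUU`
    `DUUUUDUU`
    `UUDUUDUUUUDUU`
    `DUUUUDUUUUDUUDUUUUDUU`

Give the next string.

Each term (from the third on) is the two preceding terms concatenated in order: term 3 = D·UU = DUU.
Continuing: UUDUUDUUUUDUU · DUUUUDUUUUDUUDUUUUDUU gives term 8.

UUDUUDUUUUDUUDUUUUDUUUUDUUDUUUUDUU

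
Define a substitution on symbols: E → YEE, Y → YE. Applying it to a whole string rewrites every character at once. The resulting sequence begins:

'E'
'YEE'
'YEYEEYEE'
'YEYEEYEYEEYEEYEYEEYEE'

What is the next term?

YEYEEYEYEEYEEYEYEEYEYEEYEEYEYEEYEEYEYEEYEYEEYEEYEYEEYEE

Applying the rule to each of the 21 symbols of YEYEEYEYEEYEEYEYEEYEE gives the pieces YE YEE YE YEE YEE YE YEE YE YEE YEE YE YEE YEE YE YEE YE YEE YEE YE YEE YEE, which concatenate to the answer.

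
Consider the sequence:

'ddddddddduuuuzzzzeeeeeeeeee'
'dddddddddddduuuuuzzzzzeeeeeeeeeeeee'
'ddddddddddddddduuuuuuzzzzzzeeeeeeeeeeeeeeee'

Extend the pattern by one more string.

dddddddddddddddddduuuuuuuzzzzzzzeeeeeeeeeeeeeeeeeee

Term n consists of 3n d's, followed by n+1 u's, followed by n+1 z's, followed by 3n+1 e's, where the shown terms are n = 3, 4, 5.
For the next term, n = 6, so the run lengths are 18, 7, 7, 19.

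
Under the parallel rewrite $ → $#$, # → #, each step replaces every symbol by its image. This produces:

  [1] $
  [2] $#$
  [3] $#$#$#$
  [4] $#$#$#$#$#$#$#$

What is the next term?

$#$#$#$#$#$#$#$#$#$#$#$#$#$#$#$

φ($#$#$#$#$#$#$#$) expands symbol-by-symbol to $#$ # $#$ # $#$ # $#$ # $#$ # $#$ # $#$ # $#$; joining the 15 pieces gives the next term.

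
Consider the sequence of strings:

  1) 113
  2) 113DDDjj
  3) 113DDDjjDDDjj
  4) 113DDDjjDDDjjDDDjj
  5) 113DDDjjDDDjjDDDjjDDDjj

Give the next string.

Every step adds DDDjj to the end: s(k+1) = s(k)·DDDjj.
Applying this once more to 113DDDjjDDDjjDDDjjDDDjj:

113DDDjjDDDjjDDDjjDDDjjDDDjj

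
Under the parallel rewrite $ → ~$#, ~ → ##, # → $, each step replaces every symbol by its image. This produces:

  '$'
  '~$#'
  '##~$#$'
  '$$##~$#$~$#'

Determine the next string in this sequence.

~$#~$#$$##~$#$~$###~$#$

Expanding $$##~$#$~$#: $→~$#, $→~$#, #→$, #→$, ~→##, $→~$#, #→$, $→~$#, ~→##, $→~$#, #→$. Concatenated: ~$# ~$# $ $ ## ~$# $ ~$# ## ~$# $.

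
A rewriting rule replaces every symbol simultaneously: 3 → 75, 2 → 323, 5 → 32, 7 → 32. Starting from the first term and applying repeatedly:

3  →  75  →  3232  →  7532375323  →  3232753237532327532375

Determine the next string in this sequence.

Replace each of the 22 characters of 3232753237532327532375 in place — 75 323 75 323 32 32 75 323 75 32 32 75 323 75 323 32 32 75 323 75 32 32 — and concatenate.

75323753233232753237532327532375323323275323753232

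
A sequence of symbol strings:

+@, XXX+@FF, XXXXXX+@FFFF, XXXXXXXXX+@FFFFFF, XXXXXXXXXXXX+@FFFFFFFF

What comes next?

XXXXXXXXXXXXXXX+@FFFFFFFFFF

Each term wraps the previous one in XXX on the left and FF on the right.
One more step from XXXXXXXXXXXX+@FFFFFFFF gives the answer.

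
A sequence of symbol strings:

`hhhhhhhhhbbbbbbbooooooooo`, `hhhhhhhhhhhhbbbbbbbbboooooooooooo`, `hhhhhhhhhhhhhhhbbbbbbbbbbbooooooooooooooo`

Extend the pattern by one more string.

Each string has the form h^{3n+3} b^{2n+3} o^{3n+3}, where the shown terms are n = 2, 3, 4.
For the next term, n = 5, so the run lengths are 18, 13, 18.

hhhhhhhhhhhhhhhhhhbbbbbbbbbbbbboooooooooooooooooo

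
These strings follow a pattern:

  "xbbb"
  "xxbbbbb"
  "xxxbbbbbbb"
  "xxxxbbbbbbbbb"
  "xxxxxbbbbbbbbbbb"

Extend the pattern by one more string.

xxxxxxbbbbbbbbbbbbb

Reading off run lengths: x runs 1, 2, 3, 4, 5; b runs 3, 5, 7, 9, 11 — each is linear in n, where the shown terms are n = 2, 3, 4, 5, 6.
At n = 7 the blocks have lengths 6, 13.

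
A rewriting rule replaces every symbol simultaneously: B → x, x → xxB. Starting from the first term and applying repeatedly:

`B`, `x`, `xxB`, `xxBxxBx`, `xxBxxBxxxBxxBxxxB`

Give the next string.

xxBxxBxxxBxxBxxxBxxBxxBxxxBxxBxxxBxxBxxBx

Replace each of the 17 characters of xxBxxBxxxBxxBxxxB in place — xxB xxB x xxB xxB x xxB xxB xxB x xxB xxB x xxB xxB xxB x — and concatenate.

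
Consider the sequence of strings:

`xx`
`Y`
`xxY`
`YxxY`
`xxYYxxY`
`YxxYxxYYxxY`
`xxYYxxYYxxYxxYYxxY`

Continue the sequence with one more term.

YxxYxxYYxxYxxYYxxYYxxYxxYYxxY

Each term (from the third on) is the two preceding terms concatenated in order: term 3 = xx·Y = xxY.
Continuing: YxxYxxYYxxY · xxYYxxYYxxYxxYYxxY gives term 8.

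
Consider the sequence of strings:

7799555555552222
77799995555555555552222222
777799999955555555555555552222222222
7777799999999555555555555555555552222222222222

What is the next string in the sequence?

77777799999999995555555555555555555555552222222222222222

The n-th term is n 7's then 2n-2 9's then 4n 5's then 3n-2 2's, where the shown terms are n = 2, 3, 4, 5.
Setting n = 6 gives 6, 10, 24, 16 characters in each block.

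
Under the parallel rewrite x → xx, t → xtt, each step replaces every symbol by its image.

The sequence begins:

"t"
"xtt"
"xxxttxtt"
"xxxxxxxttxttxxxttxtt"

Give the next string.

xxxxxxxxxxxxxxxttxttxxxttxttxxxxxxxttxttxxxttxtt

Replace each of the 20 characters of xxxxxxxttxttxxxttxtt in place — xx xx xx xx xx xx xx xtt xtt xx xtt xtt xx xx xx xtt xtt xx xtt xtt — and concatenate.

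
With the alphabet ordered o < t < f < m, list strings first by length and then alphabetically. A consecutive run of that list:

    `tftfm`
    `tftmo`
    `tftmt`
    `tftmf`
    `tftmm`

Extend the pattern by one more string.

tffoo

Find the rightmost character of tftmm below m, bump it to the next letter, and reset everything to its right to o.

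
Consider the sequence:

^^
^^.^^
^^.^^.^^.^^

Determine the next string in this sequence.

s(k+1) = s(k)·.·s(k) — each term doubles the last with '.' between the halves.
One more doubling of ^^.^^.^^.^^ gives the answer.

^^.^^.^^.^^.^^.^^.^^.^^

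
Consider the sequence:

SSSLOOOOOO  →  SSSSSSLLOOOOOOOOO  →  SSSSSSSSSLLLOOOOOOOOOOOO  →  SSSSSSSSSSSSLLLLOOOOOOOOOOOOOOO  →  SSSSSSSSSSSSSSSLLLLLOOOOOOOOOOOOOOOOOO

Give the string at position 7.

Term n consists of 3n S's, followed by n L's, followed by 3n+3 O's (n = 1, 2, …).
Setting n = 7 gives 21, 7, 24 characters in each block.

SSSSSSSSSSSSSSSSSSSSSLLLLLLLOOOOOOOOOOOOOOOOOOOOOOOO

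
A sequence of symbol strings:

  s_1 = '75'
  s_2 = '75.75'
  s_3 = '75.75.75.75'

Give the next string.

s(k+1) = s(k)·.·s(k) — each term doubles the last with '.' between the halves.
Doubling 75.75.75.75 with '.' between the halves:

75.75.75.75.75.75.75.75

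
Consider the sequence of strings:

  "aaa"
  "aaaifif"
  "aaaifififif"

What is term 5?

aaaifififififififif

The strings grow by a fixed suffix ifif each time.
From aaaifififif, 2 further steps: aaaifififif → aaaifififififif → (answer).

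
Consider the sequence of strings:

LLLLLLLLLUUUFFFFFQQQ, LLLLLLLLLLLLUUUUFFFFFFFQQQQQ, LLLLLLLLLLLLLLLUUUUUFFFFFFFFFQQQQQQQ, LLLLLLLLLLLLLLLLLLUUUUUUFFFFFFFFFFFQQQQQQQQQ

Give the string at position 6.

Reading off run lengths: L runs 9, 12, 15, 18; U runs 3, 4, 5, 6; F runs 5, 7, 9, 11; Q runs 3, 5, 7, 9 — each is linear in n, where the shown terms are n = 2, 3, 4, 5.
For term 6, n = 7, so the run lengths are 24, 8, 15, 13.

LLLLLLLLLLLLLLLLLLLLLLLLUUUUUUUUFFFFFFFFFFFFFFFQQQQQQQQQQQQQ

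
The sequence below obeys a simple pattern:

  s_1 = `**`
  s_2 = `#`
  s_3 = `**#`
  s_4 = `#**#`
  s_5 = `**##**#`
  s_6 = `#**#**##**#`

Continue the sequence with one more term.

This is a Fibonacci-style word recurrence s(k) = s(k−2)·s(k−1): e.g. **·# = **#.
The next term joins **##**# and #**#**##**#.

**##**##**#**##**#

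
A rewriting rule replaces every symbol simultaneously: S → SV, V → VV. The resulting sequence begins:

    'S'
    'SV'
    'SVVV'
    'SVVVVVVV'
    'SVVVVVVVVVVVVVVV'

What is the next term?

SVVVVVVVVVVVVVVVVVVVVVVVVVVVVVVV

φ(SVVVVVVVVVVVVVVV) expands symbol-by-symbol to SV VV VV VV VV VV VV VV VV VV VV VV VV VV VV VV; joining the 16 pieces gives the next term.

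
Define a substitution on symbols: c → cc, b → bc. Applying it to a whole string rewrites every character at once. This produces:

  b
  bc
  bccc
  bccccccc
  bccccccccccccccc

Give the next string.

Applying the rule to each of the 16 symbols of bccccccccccccccc gives the pieces bc cc cc cc cc cc cc cc cc cc cc cc cc cc cc cc, which concatenate to the answer.

bccccccccccccccccccccccccccccccc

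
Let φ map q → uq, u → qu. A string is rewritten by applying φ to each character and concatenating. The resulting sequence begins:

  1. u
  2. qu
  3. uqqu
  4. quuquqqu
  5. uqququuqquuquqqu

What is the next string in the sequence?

quuquqquuqququuquqququuqquuquqqu

Applying the rule to each of the 16 symbols of uqququuqquuquqqu gives the pieces qu uq uq qu uq qu qu uq uq qu qu uq qu uq uq qu, which concatenate to the answer.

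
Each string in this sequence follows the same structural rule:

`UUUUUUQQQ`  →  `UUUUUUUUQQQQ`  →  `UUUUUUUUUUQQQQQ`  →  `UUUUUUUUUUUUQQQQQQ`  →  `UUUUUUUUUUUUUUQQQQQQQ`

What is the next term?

UUUUUUUUUUUUUUUUQQQQQQQQ

Reading off run lengths: U runs 6, 8, 10, 12, 14; Q runs 3, 4, 5, 6, 7 — each is linear in n, where the shown terms are n = 3, 4, 5, 6, 7.
For the next term, n = 8, so the run lengths are 16, 8.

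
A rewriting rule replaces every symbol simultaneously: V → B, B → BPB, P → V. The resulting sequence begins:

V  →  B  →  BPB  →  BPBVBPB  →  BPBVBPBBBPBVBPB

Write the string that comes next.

φ(BPBVBPBBBPBVBPB) expands symbol-by-symbol to BPB V BPB B BPB V BPB BPB BPB V BPB B BPB V BPB; joining the 15 pieces gives the next term.

BPBVBPBBBPBVBPBBPBBPBVBPBBBPBVBPB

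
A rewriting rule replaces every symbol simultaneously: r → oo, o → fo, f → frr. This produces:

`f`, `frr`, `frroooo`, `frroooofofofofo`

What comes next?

Rewriting the 15 symbols of frroooofofofofo one by one yields frr oo oo fo fo fo fo frr fo frr fo frr fo frr fo; concatenated:

frroooofofofofofrrfofrrfofrrfofrrfo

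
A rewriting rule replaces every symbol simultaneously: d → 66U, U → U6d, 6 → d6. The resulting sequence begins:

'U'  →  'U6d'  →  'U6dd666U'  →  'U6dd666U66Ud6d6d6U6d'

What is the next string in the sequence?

U6dd666U66Ud6d6d6U6dd6d6U6d66Ud666Ud666Ud6U6dd666U

Replace each of the 20 characters of U6dd666U66Ud6d6d6U6d in place — U6d d6 66U 66U d6 d6 d6 U6d d6 d6 U6d 66U d6 66U d6 66U d6 U6d d6 66U — and concatenate.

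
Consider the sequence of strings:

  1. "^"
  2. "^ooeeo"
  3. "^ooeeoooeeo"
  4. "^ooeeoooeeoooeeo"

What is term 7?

The strings grow by a fixed suffix ooeeo each time.
From ^ooeeoooeeoooeeo, 3 further steps: ^ooeeoooeeoooeeo → ^ooeeoooeeoooeeoooeeo → ^ooeeoooeeoooeeoooeeoooeeo → (answer).

^ooeeoooeeoooeeoooeeoooeeoooeeo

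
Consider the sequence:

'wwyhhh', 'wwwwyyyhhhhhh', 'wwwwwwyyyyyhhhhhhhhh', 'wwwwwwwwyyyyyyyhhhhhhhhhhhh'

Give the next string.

Each string has the form w^{2n} y^{2n-1} h^{3n} (n = 1, 2, …).
At n = 5 the blocks have lengths 10, 9, 15.

wwwwwwwwwwyyyyyyyyyhhhhhhhhhhhhhhh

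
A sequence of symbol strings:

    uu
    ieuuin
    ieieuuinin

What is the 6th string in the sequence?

ieieieieieuuininininin

Each term wraps the previous one in ie on the left and in on the right.
From ieieuuinin, 3 further steps: ieieuuinin → ieieieuuininin → ieieieieuuinininin → (answer).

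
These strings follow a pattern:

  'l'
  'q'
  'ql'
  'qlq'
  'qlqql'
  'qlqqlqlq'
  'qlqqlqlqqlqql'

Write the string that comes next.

Each term (from the third on) is the previous term followed by the one before it: term 3 = q·l = ql.
The next term joins qlqqlqlqqlqql and qlqqlqlq.

qlqqlqlqqlqqlqlqqlqlq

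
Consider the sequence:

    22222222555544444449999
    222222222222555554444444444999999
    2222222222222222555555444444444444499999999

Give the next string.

22222222222222222222555555544444444444444449999999999

Term n consists of 4n 2's, followed by n+2 5's, followed by 3n+1 4's, followed by 2n 9's, where the shown terms are n = 2, 3, 4.
At n = 5 the blocks have lengths 20, 7, 16, 10.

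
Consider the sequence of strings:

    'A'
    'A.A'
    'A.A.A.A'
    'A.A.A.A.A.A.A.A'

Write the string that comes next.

Every step duplicates the string with '.' between the halves.
One more doubling of A.A.A.A.A.A.A.A gives the answer.

A.A.A.A.A.A.A.A.A.A.A.A.A.A.A.A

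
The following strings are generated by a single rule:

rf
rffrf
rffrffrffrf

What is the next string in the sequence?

s(k+1) = s(k)·f·s(k) — each term doubles the last with 'f' between the halves.
Doubling rffrffrffrf with 'f' between the halves:

rffrffrffrffrffrffrffrf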